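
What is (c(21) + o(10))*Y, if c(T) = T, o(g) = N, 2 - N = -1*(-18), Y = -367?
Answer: -1835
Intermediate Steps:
N = -16 (N = 2 - (-1)*(-18) = 2 - 1*18 = 2 - 18 = -16)
o(g) = -16
(c(21) + o(10))*Y = (21 - 16)*(-367) = 5*(-367) = -1835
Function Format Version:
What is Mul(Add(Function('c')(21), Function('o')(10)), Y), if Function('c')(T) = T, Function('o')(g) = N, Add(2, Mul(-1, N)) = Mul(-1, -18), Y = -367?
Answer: -1835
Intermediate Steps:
N = -16 (N = Add(2, Mul(-1, Mul(-1, -18))) = Add(2, Mul(-1, 18)) = Add(2, -18) = -16)
Function('o')(g) = -16
Mul(Add(Function('c')(21), Function('o')(10)), Y) = Mul(Add(21, -16), -367) = Mul(5, -367) = -1835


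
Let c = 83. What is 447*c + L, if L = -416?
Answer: 36685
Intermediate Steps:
447*c + L = 447*83 - 416 = 37101 - 416 = 36685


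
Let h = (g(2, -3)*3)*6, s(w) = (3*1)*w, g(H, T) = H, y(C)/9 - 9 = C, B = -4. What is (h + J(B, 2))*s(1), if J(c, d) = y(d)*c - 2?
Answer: -1086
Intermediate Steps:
y(C) = 81 + 9*C
J(c, d) = -2 + c*(81 + 9*d) (J(c, d) = (81 + 9*d)*c - 2 = c*(81 + 9*d) - 2 = -2 + c*(81 + 9*d))
s(w) = 3*w
h = 36 (h = (2*3)*6 = 6*6 = 36)
(h + J(B, 2))*s(1) = (36 + (-2 + 9*(-4)*(9 + 2)))*(3*1) = (36 + (-2 + 9*(-4)*11))*3 = (36 + (-2 - 396))*3 = (36 - 398)*3 = -362*3 = -1086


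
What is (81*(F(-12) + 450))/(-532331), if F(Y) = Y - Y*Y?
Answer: -23814/532331 ≈ -0.044735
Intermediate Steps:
F(Y) = Y - Y²
(81*(F(-12) + 450))/(-532331) = (81*(-12*(1 - 1*(-12)) + 450))/(-532331) = (81*(-12*(1 + 12) + 450))*(-1/532331) = (81*(-12*13 + 450))*(-1/532331) = (81*(-156 + 450))*(-1/532331) = (81*294)*(-1/532331) = 23814*(-1/532331) = -23814/532331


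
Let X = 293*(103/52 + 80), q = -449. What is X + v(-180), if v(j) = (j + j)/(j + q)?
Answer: 785676831/32708 ≈ 24021.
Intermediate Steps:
v(j) = 2*j/(-449 + j) (v(j) = (j + j)/(j - 449) = (2*j)/(-449 + j) = 2*j/(-449 + j))
X = 1249059/52 (X = 293*(103*(1/52) + 80) = 293*(103/52 + 80) = 293*(4263/52) = 1249059/52 ≈ 24020.)
X + v(-180) = 1249059/52 + 2*(-180)/(-449 - 180) = 1249059/52 + 2*(-180)/(-629) = 1249059/52 + 2*(-180)*(-1/629) = 1249059/52 + 360/629 = 785676831/32708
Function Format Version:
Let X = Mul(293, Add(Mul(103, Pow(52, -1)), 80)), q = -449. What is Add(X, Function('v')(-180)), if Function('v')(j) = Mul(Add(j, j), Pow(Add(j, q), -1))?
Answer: Rational(785676831, 32708) ≈ 24021.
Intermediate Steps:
Function('v')(j) = Mul(2, j, Pow(Add(-449, j), -1)) (Function('v')(j) = Mul(Add(j, j), Pow(Add(j, -449), -1)) = Mul(Mul(2, j), Pow(Add(-449, j), -1)) = Mul(2, j, Pow(Add(-449, j), -1)))
X = Rational(1249059, 52) (X = Mul(293, Add(Mul(103, Rational(1, 52)), 80)) = Mul(293, Add(Rational(103, 52), 80)) = Mul(293, Rational(4263, 52)) = Rational(1249059, 52) ≈ 24020.)
Add(X, Function('v')(-180)) = Add(Rational(1249059, 52), Mul(2, -180, Pow(Add(-449, -180), -1))) = Add(Rational(1249059, 52), Mul(2, -180, Pow(-629, -1))) = Add(Rational(1249059, 52), Mul(2, -180, Rational(-1, 629))) = Add(Rational(1249059, 52), Rational(360, 629)) = Rational(785676831, 32708)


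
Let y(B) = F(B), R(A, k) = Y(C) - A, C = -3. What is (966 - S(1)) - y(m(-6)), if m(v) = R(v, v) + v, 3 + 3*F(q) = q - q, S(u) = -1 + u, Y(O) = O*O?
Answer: 967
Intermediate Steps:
Y(O) = O**2
R(A, k) = 9 - A (R(A, k) = (-3)**2 - A = 9 - A)
F(q) = -1 (F(q) = -1 + (q - q)/3 = -1 + (1/3)*0 = -1 + 0 = -1)
m(v) = 9 (m(v) = (9 - v) + v = 9)
y(B) = -1
(966 - S(1)) - y(m(-6)) = (966 - (-1 + 1)) - 1*(-1) = (966 - 1*0) + 1 = (966 + 0) + 1 = 966 + 1 = 967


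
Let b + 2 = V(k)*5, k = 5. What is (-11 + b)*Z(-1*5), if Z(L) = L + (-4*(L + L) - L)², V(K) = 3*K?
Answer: 125240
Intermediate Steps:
b = 73 (b = -2 + (3*5)*5 = -2 + 15*5 = -2 + 75 = 73)
Z(L) = L + 81*L² (Z(L) = L + (-8*L - L)² = L + (-9*L)² = L + 81*L²)
(-11 + b)*Z(-1*5) = (-11 + 73)*((-1*5)*(1 + 81*(-1*5))) = 62*(-5*(1 + 81*(-5))) = 62*(-5*(1 - 405)) = 62*(-5*(-404)) = 62*2020 = 125240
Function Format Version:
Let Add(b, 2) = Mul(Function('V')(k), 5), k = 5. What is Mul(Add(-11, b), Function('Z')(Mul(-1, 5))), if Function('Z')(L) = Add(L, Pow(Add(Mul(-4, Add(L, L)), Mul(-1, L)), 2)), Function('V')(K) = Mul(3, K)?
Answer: 125240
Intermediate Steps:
b = 73 (b = Add(-2, Mul(Mul(3, 5), 5)) = Add(-2, Mul(15, 5)) = Add(-2, 75) = 73)
Function('Z')(L) = Add(L, Mul(81, Pow(L, 2))) (Function('Z')(L) = Add(L, Pow(Add(Mul(-4, Mul(2, L)), Mul(-1, L)), 2)) = Add(L, Pow(Add(Mul(-8, L), Mul(-1, L)), 2)) = Add(L, Pow(Mul(-9, L), 2)) = Add(L, Mul(81, Pow(L, 2))))
Mul(Add(-11, b), Function('Z')(Mul(-1, 5))) = Mul(Add(-11, 73), Mul(Mul(-1, 5), Add(1, Mul(81, Mul(-1, 5))))) = Mul(62, Mul(-5, Add(1, Mul(81, -5)))) = Mul(62, Mul(-5, Add(1, -405))) = Mul(62, Mul(-5, -404)) = Mul(62, 2020) = 125240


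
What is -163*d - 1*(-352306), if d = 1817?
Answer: 56135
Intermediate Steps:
-163*d - 1*(-352306) = -163*1817 - 1*(-352306) = -296171 + 352306 = 56135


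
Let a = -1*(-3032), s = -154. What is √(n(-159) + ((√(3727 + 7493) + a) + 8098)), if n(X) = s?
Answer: √(10976 + 2*√2805) ≈ 105.27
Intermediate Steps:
a = 3032
n(X) = -154
√(n(-159) + ((√(3727 + 7493) + a) + 8098)) = √(-154 + ((√(3727 + 7493) + 3032) + 8098)) = √(-154 + ((√11220 + 3032) + 8098)) = √(-154 + ((2*√2805 + 3032) + 8098)) = √(-154 + ((3032 + 2*√2805) + 8098)) = √(-154 + (11130 + 2*√2805)) = √(10976 + 2*√2805)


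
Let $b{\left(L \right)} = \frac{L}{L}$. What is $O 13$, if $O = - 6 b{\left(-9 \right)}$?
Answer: $-78$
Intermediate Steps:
$b{\left(L \right)} = 1$
$O = -6$ ($O = \left(-6\right) 1 = -6$)
$O 13 = \left(-6\right) 13 = -78$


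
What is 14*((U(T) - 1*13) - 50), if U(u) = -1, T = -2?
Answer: -896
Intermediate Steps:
14*((U(T) - 1*13) - 50) = 14*((-1 - 1*13) - 50) = 14*((-1 - 13) - 50) = 14*(-14 - 50) = 14*(-64) = -896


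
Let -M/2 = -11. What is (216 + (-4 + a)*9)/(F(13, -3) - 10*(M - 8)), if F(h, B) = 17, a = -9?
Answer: -33/41 ≈ -0.80488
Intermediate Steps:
M = 22 (M = -2*(-11) = 22)
(216 + (-4 + a)*9)/(F(13, -3) - 10*(M - 8)) = (216 + (-4 - 9)*9)/(17 - 10*(22 - 8)) = (216 - 13*9)/(17 - 10*14) = (216 - 117)/(17 - 140) = 99/(-123) = 99*(-1/123) = -33/41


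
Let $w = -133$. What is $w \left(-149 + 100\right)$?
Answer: $6517$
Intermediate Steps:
$w \left(-149 + 100\right) = - 133 \left(-149 + 100\right) = \left(-133\right) \left(-49\right) = 6517$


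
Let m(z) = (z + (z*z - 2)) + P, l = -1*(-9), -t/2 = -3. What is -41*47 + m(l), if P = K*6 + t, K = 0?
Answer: -1833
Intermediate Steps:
t = 6 (t = -2*(-3) = 6)
P = 6 (P = 0*6 + 6 = 0 + 6 = 6)
l = 9
m(z) = 4 + z + z² (m(z) = (z + (z*z - 2)) + 6 = (z + (z² - 2)) + 6 = (z + (-2 + z²)) + 6 = (-2 + z + z²) + 6 = 4 + z + z²)
-41*47 + m(l) = -41*47 + (4 + 9 + 9²) = -1927 + (4 + 9 + 81) = -1927 + 94 = -1833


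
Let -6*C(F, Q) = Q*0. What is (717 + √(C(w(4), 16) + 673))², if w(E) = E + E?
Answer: (717 + √673)² ≈ 5.5196e+5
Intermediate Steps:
w(E) = 2*E
C(F, Q) = 0 (C(F, Q) = -Q*0/6 = -⅙*0 = 0)
(717 + √(C(w(4), 16) + 673))² = (717 + √(0 + 673))² = (717 + √673)²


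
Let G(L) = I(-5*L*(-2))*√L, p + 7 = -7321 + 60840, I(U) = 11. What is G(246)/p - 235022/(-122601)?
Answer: 235022/122601 + 11*√246/53512 ≈ 1.9202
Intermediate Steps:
p = 53512 (p = -7 + (-7321 + 60840) = -7 + 53519 = 53512)
G(L) = 11*√L
G(246)/p - 235022/(-122601) = (11*√246)/53512 - 235022/(-122601) = (11*√246)*(1/53512) - 235022*(-1/122601) = 11*√246/53512 + 235022/122601 = 235022/122601 + 11*√246/53512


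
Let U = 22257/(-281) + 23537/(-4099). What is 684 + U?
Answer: 689998856/1151819 ≈ 599.05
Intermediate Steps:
U = -97845340/1151819 (U = 22257*(-1/281) + 23537*(-1/4099) = -22257/281 - 23537/4099 = -97845340/1151819 ≈ -84.948)
684 + U = 684 - 97845340/1151819 = 689998856/1151819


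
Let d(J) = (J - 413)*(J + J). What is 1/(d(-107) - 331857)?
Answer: -1/220577 ≈ -4.5336e-6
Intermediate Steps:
d(J) = 2*J*(-413 + J) (d(J) = (-413 + J)*(2*J) = 2*J*(-413 + J))
1/(d(-107) - 331857) = 1/(2*(-107)*(-413 - 107) - 331857) = 1/(2*(-107)*(-520) - 331857) = 1/(111280 - 331857) = 1/(-220577) = -1/220577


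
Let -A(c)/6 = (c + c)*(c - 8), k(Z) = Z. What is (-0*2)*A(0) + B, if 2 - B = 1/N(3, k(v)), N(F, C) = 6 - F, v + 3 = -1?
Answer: 5/3 ≈ 1.6667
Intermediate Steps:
v = -4 (v = -3 - 1 = -4)
A(c) = -12*c*(-8 + c) (A(c) = -6*(c + c)*(c - 8) = -6*2*c*(-8 + c) = -12*c*(-8 + c))
B = 5/3 (B = 2 - 1/(6 - 1*3) = 2 - 1/(6 - 3) = 2 - 1/3 = 2 - 1*⅓ = 2 - ⅓ = 5/3 ≈ 1.6667)
(-0*2)*A(0) + B = (-0*2)*(12*0*(8 - 1*0)) + 5/3 = (-1*0)*(12*0*(8 + 0)) + 5/3 = 0*(12*0*8) + 5/3 = 0*0 + 5/3 = 0 + 5/3 = 5/3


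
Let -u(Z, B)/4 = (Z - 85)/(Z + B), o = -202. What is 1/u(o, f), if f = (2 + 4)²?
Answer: -83/574 ≈ -0.14460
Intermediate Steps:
f = 36 (f = 6² = 36)
u(Z, B) = -4*(-85 + Z)/(B + Z) (u(Z, B) = -4*(Z - 85)/(Z + B) = -4*(-85 + Z)/(B + Z))
1/u(o, f) = 1/(4*(85 - 1*(-202))/(36 - 202)) = 1/(4*(85 + 202)/(-166)) = 1/(4*(-1/166)*287) = 1/(-574/83) = -83/574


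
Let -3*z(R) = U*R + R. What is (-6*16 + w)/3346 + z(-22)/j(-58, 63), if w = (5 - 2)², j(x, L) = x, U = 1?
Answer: -81181/291102 ≈ -0.27887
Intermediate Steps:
z(R) = -2*R/3 (z(R) = -(1*R + R)/3 = -(R + R)/3 = -2*R/3)
w = 9 (w = 3² = 9)
(-6*16 + w)/3346 + z(-22)/j(-58, 63) = (-6*16 + 9)/3346 - ⅔*(-22)/(-58) = (-96 + 9)*(1/3346) + (44/3)*(-1/58) = -87*1/3346 - 22/87 = -87/3346 - 22/87 = -81181/291102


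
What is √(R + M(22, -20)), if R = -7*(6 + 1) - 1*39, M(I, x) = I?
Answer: I*√66 ≈ 8.124*I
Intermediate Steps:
R = -88 (R = -7*7 - 39 = -49 - 39 = -88)
√(R + M(22, -20)) = √(-88 + 22) = √(-66) = I*√66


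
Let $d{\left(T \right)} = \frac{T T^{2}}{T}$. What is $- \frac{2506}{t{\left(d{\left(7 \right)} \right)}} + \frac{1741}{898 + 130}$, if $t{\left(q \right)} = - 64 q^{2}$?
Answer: $\frac{4823307}{2820832} \approx 1.7099$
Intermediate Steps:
$d{\left(T \right)} = T^{2}$ ($d{\left(T \right)} = \frac{T^{3}}{T} = T^{2}$)
$- \frac{2506}{t{\left(d{\left(7 \right)} \right)}} + \frac{1741}{898 + 130} = - \frac{2506}{\left(-64\right) \left(7^{2}\right)^{2}} + \frac{1741}{898 + 130} = - \frac{2506}{\left(-64\right) 49^{2}} + \frac{1741}{1028} = - \frac{2506}{\left(-64\right) 2401} + 1741 \cdot \frac{1}{1028} = - \frac{2506}{-153664} + \frac{1741}{1028} = \left(-2506\right) \left(- \frac{1}{153664}\right) + \frac{1741}{1028} = \frac{179}{10976} + \frac{1741}{1028} = \frac{4823307}{2820832}$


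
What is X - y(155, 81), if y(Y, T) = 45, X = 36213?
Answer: 36168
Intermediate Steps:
X - y(155, 81) = 36213 - 1*45 = 36213 - 45 = 36168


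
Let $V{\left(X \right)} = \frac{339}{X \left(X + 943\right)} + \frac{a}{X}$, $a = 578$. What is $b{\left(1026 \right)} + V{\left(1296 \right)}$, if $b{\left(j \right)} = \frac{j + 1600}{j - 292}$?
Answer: $\frac{4285064399}{1064940048} \approx 4.0238$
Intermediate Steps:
$b{\left(j \right)} = \frac{1600 + j}{-292 + j}$
$V{\left(X \right)} = \frac{578}{X} + \frac{339}{X \left(943 + X\right)}$ ($V{\left(X \right)} = \frac{339}{X \left(X + 943\right)} + \frac{578}{X} = \frac{339}{X \left(943 + X\right)} + \frac{578}{X} = \frac{578}{X} + \frac{339}{X \left(943 + X\right)}$)
$b{\left(1026 \right)} + V{\left(1296 \right)} = \frac{1600 + 1026}{-292 + 1026} + \frac{545393 + 578 \cdot 1296}{1296 \left(943 + 1296\right)} = \frac{1}{734} \cdot 2626 + \frac{545393 + 749088}{1296 \cdot 2239} = \frac{1}{734} \cdot 2626 + \frac{1}{1296} \cdot \frac{1}{2239} \cdot 1294481 = \frac{1313}{367} + \frac{1294481}{2901744} = \frac{4285064399}{1064940048}$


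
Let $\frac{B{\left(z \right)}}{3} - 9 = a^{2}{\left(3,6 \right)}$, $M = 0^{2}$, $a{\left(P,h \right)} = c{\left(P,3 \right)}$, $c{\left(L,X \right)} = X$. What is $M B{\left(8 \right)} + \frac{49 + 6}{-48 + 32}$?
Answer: $- \frac{55}{16} \approx -3.4375$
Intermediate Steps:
$a{\left(P,h \right)} = 3$
$M = 0$
$B{\left(z \right)} = 54$ ($B{\left(z \right)} = 27 + 3 \cdot 3^{2} = 27 + 3 \cdot 9 = 27 + 27 = 54$)
$M B{\left(8 \right)} + \frac{49 + 6}{-48 + 32} = 0 \cdot 54 + \frac{49 + 6}{-48 + 32} = 0 + \frac{55}{-16} = 0 + 55 \left(- \frac{1}{16}\right) = 0 - \frac{55}{16} = - \frac{55}{16}$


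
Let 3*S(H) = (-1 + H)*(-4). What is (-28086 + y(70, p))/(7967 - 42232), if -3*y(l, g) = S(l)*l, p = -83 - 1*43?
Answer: 77818/102795 ≈ 0.75702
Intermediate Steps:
p = -126 (p = -83 - 43 = -126)
S(H) = 4/3 - 4*H/3 (S(H) = ((-1 + H)*(-4))/3 = (4 - 4*H)/3 = 4/3 - 4*H/3)
y(l, g) = -l*(4/3 - 4*l/3)/3 (y(l, g) = -(4/3 - 4*l/3)*l/3 = -l*(4/3 - 4*l/3)/3)
(-28086 + y(70, p))/(7967 - 42232) = (-28086 + (4/9)*70*(-1 + 70))/(7967 - 42232) = (-28086 + (4/9)*70*69)/(-34265) = (-28086 + 6440/3)*(-1/34265) = -77818/3*(-1/34265) = 77818/102795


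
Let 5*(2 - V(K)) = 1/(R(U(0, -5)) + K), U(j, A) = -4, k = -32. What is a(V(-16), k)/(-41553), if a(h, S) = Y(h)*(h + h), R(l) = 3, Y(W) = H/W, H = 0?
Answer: 0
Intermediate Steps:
Y(W) = 0 (Y(W) = 0/W = 0)
V(K) = 2 - 1/(5*(3 + K))
a(h, S) = 0 (a(h, S) = 0*(h + h) = 0*(2*h) = 0)
a(V(-16), k)/(-41553) = 0/(-41553) = 0*(-1/41553) = 0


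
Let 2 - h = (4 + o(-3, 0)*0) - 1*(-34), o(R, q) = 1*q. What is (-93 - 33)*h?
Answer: 4536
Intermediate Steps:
o(R, q) = q
h = -36 (h = 2 - ((4 + 0*0) - 1*(-34)) = 2 - ((4 + 0) + 34) = 2 - (4 + 34) = 2 - 1*38 = 2 - 38 = -36)
(-93 - 33)*h = (-93 - 33)*(-36) = -126*(-36) = 4536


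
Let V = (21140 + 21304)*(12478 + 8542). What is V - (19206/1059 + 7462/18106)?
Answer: 2851124842897571/3195709 ≈ 8.9217e+8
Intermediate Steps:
V = 892172880 (V = 42444*21020 = 892172880)
V - (19206/1059 + 7462/18106) = 892172880 - (19206/1059 + 7462/18106) = 892172880 - (19206*(1/1059) + 7462*(1/18106)) = 892172880 - (6402/353 + 3731/9053) = 892172880 - 1*59274349/3195709 = 892172880 - 59274349/3195709 = 2851124842897571/3195709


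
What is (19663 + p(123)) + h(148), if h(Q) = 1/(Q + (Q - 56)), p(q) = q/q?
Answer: 4719361/240 ≈ 19664.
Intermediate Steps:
p(q) = 1
h(Q) = 1/(-56 + 2*Q) (h(Q) = 1/(Q + (-56 + Q)) = 1/(-56 + 2*Q))
(19663 + p(123)) + h(148) = (19663 + 1) + 1/(2*(-28 + 148)) = 19664 + (1/2)/120 = 19664 + (1/2)*(1/120) = 19664 + 1/240 = 4719361/240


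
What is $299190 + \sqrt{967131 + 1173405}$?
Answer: $299190 + 2 \sqrt{535134} \approx 3.0065 \cdot 10^{5}$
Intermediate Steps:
$299190 + \sqrt{967131 + 1173405} = 299190 + \sqrt{2140536} = 299190 + 2 \sqrt{535134}$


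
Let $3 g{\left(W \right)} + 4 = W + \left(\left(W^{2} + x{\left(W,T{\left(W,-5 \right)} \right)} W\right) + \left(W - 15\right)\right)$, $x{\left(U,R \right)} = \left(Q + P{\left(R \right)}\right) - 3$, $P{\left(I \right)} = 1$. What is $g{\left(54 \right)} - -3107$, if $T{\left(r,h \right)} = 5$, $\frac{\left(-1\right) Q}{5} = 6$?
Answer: $\frac{10598}{3} \approx 3532.7$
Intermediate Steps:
$Q = -30$ ($Q = \left(-5\right) 6 = -30$)
$x{\left(U,R \right)} = -32$ ($x{\left(U,R \right)} = \left(-30 + 1\right) - 3 = -29 - 3 = -32$)
$g{\left(W \right)} = - \frac{19}{3} - 10 W + \frac{W^{2}}{3}$ ($g{\left(W \right)} = - \frac{4}{3} + \frac{W + \left(\left(W^{2} - 32 W\right) + \left(W - 15\right)\right)}{3} = - \frac{4}{3} + \frac{W + \left(\left(W^{2} - 32 W\right) + \left(-15 + W\right)\right)}{3} = - \frac{4}{3} + \frac{W - \left(15 - W^{2} + 31 W\right)}{3} = - \frac{4}{3} + \frac{-15 + W^{2} - 30 W}{3} = - \frac{4}{3} - \left(5 + 10 W - \frac{W^{2}}{3}\right) = - \frac{19}{3} - 10 W + \frac{W^{2}}{3}$)
$g{\left(54 \right)} - -3107 = \left(- \frac{19}{3} - 540 + \frac{54^{2}}{3}\right) - -3107 = \left(- \frac{19}{3} - 540 + \frac{1}{3} \cdot 2916\right) + 3107 = \left(- \frac{19}{3} - 540 + 972\right) + 3107 = \frac{1277}{3} + 3107 = \frac{10598}{3}$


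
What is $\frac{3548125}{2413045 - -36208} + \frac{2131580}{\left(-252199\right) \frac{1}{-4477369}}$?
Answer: $\frac{23375353645683450935}{617699157347} \approx 3.7843 \cdot 10^{7}$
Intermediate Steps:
$\frac{3548125}{2413045 - -36208} + \frac{2131580}{\left(-252199\right) \frac{1}{-4477369}} = \frac{3548125}{2413045 + 36208} + \frac{2131580}{\left(-252199\right) \left(- \frac{1}{4477369}\right)} = \frac{3548125}{2449253} + \frac{2131580}{\frac{252199}{4477369}} = 3548125 \cdot \frac{1}{2449253} + 2131580 \cdot \frac{4477369}{252199} = \frac{3548125}{2449253} + \frac{9543870213020}{252199} = \frac{23375353645683450935}{617699157347}$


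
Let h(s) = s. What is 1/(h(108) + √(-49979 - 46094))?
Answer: 108/107737 - I*√96073/107737 ≈ 0.0010024 - 0.002877*I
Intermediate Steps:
1/(h(108) + √(-49979 - 46094)) = 1/(108 + √(-49979 - 46094)) = 1/(108 + √(-96073)) = 1/(108 + I*√96073)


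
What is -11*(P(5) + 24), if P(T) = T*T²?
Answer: -1639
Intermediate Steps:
P(T) = T³
-11*(P(5) + 24) = -11*(5³ + 24) = -11*(125 + 24) = -11*149 = -1639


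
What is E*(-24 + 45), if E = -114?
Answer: -2394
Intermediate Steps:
E*(-24 + 45) = -114*(-24 + 45) = -114*21 = -2394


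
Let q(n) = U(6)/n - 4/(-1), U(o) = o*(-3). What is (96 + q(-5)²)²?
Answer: 14776336/625 ≈ 23642.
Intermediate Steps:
U(o) = -3*o
q(n) = 4 - 18/n (q(n) = (-3*6)/n - 4/(-1) = -18/n - 4*(-1) = -18/n + 4 = 4 - 18/n)
(96 + q(-5)²)² = (96 + (4 - 18/(-5))²)² = (96 + (4 - 18*(-⅕))²)² = (96 + (4 + 18/5)²)² = (96 + (38/5)²)² = (96 + 1444/25)² = (3844/25)² = 14776336/625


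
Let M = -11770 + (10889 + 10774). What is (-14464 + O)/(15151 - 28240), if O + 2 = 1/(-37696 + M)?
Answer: 402198199/363913467 ≈ 1.1052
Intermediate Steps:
M = 9893 (M = -11770 + 21663 = 9893)
O = -55607/27803 (O = -2 + 1/(-37696 + 9893) = -2 + 1/(-27803) = -2 - 1/27803 = -55607/27803 ≈ -2.0000)
(-14464 + O)/(15151 - 28240) = (-14464 - 55607/27803)/(15151 - 28240) = -402198199/27803/(-13089) = -402198199/27803*(-1/13089) = 402198199/363913467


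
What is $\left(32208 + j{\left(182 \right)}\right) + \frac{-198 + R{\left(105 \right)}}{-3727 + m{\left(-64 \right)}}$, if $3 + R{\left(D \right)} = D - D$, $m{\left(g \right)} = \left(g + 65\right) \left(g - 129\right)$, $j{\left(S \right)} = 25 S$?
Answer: $\frac{144091561}{3920} \approx 36758.0$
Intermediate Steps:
$m{\left(g \right)} = \left(-129 + g\right) \left(65 + g\right)$ ($m{\left(g \right)} = \left(65 + g\right) \left(-129 + g\right) = \left(-129 + g\right) \left(65 + g\right)$)
$R{\left(D \right)} = -3$ ($R{\left(D \right)} = -3 + \left(D - D\right) = -3 + 0 = -3$)
$\left(32208 + j{\left(182 \right)}\right) + \frac{-198 + R{\left(105 \right)}}{-3727 + m{\left(-64 \right)}} = \left(32208 + 25 \cdot 182\right) + \frac{-198 - 3}{-3727 - \left(4289 - 4096\right)} = \left(32208 + 4550\right) - \frac{201}{-3727 + \left(-8385 + 4096 + 4096\right)} = 36758 - \frac{201}{-3727 - 193} = 36758 - \frac{201}{-3920} = 36758 - - \frac{201}{3920} = 36758 + \frac{201}{3920} = \frac{144091561}{3920}$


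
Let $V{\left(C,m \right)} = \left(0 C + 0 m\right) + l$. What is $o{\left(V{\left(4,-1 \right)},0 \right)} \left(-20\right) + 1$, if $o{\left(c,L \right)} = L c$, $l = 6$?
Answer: $1$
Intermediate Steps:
$V{\left(C,m \right)} = 6$ ($V{\left(C,m \right)} = \left(0 C + 0 m\right) + 6 = \left(0 + 0\right) + 6 = 0 + 6 = 6$)
$o{\left(V{\left(4,-1 \right)},0 \right)} \left(-20\right) + 1 = 0 \cdot 6 \left(-20\right) + 1 = 0 \left(-20\right) + 1 = 0 + 1 = 1$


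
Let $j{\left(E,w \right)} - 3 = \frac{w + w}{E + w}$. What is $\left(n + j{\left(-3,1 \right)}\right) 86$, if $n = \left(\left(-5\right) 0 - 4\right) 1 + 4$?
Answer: $172$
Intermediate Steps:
$j{\left(E,w \right)} = 3 + \frac{2 w}{E + w}$ ($j{\left(E,w \right)} = 3 + \frac{w + w}{E + w} = 3 + \frac{2 w}{E + w}$)
$n = 0$ ($n = \left(0 - 4\right) 1 + 4 = \left(-4\right) 1 + 4 = -4 + 4 = 0$)
$\left(n + j{\left(-3,1 \right)}\right) 86 = \left(0 + \frac{3 \left(-3\right) + 5 \cdot 1}{-3 + 1}\right) 86 = \left(0 + \frac{-9 + 5}{-2}\right) 86 = \left(0 - -2\right) 86 = \left(0 + 2\right) 86 = 2 \cdot 86 = 172$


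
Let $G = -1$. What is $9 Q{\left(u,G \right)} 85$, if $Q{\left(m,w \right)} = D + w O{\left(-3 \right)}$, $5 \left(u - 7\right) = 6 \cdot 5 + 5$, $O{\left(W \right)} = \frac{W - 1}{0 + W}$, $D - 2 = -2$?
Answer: $-1020$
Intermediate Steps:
$D = 0$ ($D = 2 - 2 = 0$)
$O{\left(W \right)} = \frac{-1 + W}{W}$
$u = 14$ ($u = 7 + \frac{6 \cdot 5 + 5}{5} = 7 + \frac{30 + 5}{5} = 7 + \frac{1}{5} \cdot 35 = 7 + 7 = 14$)
$Q{\left(m,w \right)} = \frac{4 w}{3}$ ($Q{\left(m,w \right)} = 0 + w \frac{-1 - 3}{-3} = 0 + w \left(\left(- \frac{1}{3}\right) \left(-4\right)\right) = 0 + w \frac{4}{3} = 0 + \frac{4 w}{3} = \frac{4 w}{3}$)
$9 Q{\left(u,G \right)} 85 = 9 \cdot \frac{4}{3} \left(-1\right) 85 = 9 \left(- \frac{4}{3}\right) 85 = \left(-12\right) 85 = -1020$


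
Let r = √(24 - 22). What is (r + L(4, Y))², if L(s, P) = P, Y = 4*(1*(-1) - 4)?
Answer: (20 - √2)² ≈ 345.43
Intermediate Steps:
Y = -20 (Y = 4*(-1 - 4) = 4*(-5) = -20)
r = √2 ≈ 1.4142
(r + L(4, Y))² = (√2 - 20)² = (-20 + √2)²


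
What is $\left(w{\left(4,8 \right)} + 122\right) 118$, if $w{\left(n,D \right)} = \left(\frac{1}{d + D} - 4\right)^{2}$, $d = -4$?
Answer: $\frac{128443}{8} \approx 16055.0$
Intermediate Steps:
$w{\left(n,D \right)} = \left(-4 + \frac{1}{-4 + D}\right)^{2}$ ($w{\left(n,D \right)} = \left(\frac{1}{-4 + D} - 4\right)^{2} = \left(-4 + \frac{1}{-4 + D}\right)^{2}$)
$\left(w{\left(4,8 \right)} + 122\right) 118 = \left(\frac{\left(-17 + 4 \cdot 8\right)^{2}}{\left(-4 + 8\right)^{2}} + 122\right) 118 = \left(\frac{\left(-17 + 32\right)^{2}}{16} + 122\right) 118 = \left(15^{2} \cdot \frac{1}{16} + 122\right) 118 = \left(225 \cdot \frac{1}{16} + 122\right) 118 = \left(\frac{225}{16} + 122\right) 118 = \frac{2177}{16} \cdot 118 = \frac{128443}{8}$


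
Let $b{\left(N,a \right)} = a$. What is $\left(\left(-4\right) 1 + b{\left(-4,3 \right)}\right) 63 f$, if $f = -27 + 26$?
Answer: $63$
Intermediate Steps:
$f = -1$
$\left(\left(-4\right) 1 + b{\left(-4,3 \right)}\right) 63 f = \left(\left(-4\right) 1 + 3\right) 63 \left(-1\right) = \left(-4 + 3\right) 63 \left(-1\right) = \left(-1\right) 63 \left(-1\right) = \left(-63\right) \left(-1\right) = 63$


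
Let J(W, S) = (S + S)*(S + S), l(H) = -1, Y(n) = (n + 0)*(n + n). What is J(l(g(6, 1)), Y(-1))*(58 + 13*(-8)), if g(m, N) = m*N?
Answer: -736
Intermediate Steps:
Y(n) = 2*n² (Y(n) = n*(2*n) = 2*n²)
g(m, N) = N*m
J(W, S) = 4*S² (J(W, S) = (2*S)*(2*S) = 4*S²)
J(l(g(6, 1)), Y(-1))*(58 + 13*(-8)) = (4*(2*(-1)²)²)*(58 + 13*(-8)) = (4*(2*1)²)*(58 - 104) = (4*2²)*(-46) = (4*4)*(-46) = 16*(-46) = -736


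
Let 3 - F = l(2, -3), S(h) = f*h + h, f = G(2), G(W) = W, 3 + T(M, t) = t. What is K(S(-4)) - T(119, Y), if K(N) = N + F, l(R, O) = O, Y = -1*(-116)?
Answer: -119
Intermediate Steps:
Y = 116
T(M, t) = -3 + t
f = 2
S(h) = 3*h (S(h) = 2*h + h = 3*h)
F = 6 (F = 3 - 1*(-3) = 3 + 3 = 6)
K(N) = 6 + N (K(N) = N + 6 = 6 + N)
K(S(-4)) - T(119, Y) = (6 + 3*(-4)) - (-3 + 116) = (6 - 12) - 1*113 = -6 - 113 = -119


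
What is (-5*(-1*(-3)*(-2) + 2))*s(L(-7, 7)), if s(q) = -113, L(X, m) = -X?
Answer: -2260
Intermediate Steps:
(-5*(-1*(-3)*(-2) + 2))*s(L(-7, 7)) = -5*(-1*(-3)*(-2) + 2)*(-113) = -5*(3*(-2) + 2)*(-113) = -5*(-6 + 2)*(-113) = -5*(-4)*(-113) = 20*(-113) = -2260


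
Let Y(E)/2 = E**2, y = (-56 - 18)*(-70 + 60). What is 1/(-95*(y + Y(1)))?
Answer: -1/70490 ≈ -1.4186e-5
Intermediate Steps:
y = 740 (y = -74*(-10) = 740)
Y(E) = 2*E**2
1/(-95*(y + Y(1))) = 1/(-95*(740 + 2*1**2)) = 1/(-95*(740 + 2*1)) = 1/(-95*(740 + 2)) = 1/(-95*742) = 1/(-70490) = -1/70490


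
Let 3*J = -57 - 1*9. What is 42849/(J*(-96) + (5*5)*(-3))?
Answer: 14283/679 ≈ 21.035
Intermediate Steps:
J = -22 (J = (-57 - 1*9)/3 = (-57 - 9)/3 = (1/3)*(-66) = -22)
42849/(J*(-96) + (5*5)*(-3)) = 42849/(-22*(-96) + (5*5)*(-3)) = 42849/(2112 + 25*(-3)) = 42849/(2112 - 75) = 42849/2037 = 42849*(1/2037) = 14283/679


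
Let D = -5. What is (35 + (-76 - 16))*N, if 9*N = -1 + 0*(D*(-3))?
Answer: 19/3 ≈ 6.3333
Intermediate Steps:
N = -1/9 (N = (-1 + 0*(-5*(-3)))/9 = (-1 + 0*15)/9 = (-1 + 0)/9 = (1/9)*(-1) = -1/9 ≈ -0.11111)
(35 + (-76 - 16))*N = (35 + (-76 - 16))*(-1/9) = (35 - 92)*(-1/9) = -57*(-1/9) = 19/3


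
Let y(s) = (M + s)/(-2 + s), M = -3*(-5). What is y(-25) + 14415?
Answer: 389215/27 ≈ 14415.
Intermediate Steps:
M = 15
y(s) = (15 + s)/(-2 + s)
y(-25) + 14415 = (15 - 25)/(-2 - 25) + 14415 = -10/(-27) + 14415 = -1/27*(-10) + 14415 = 10/27 + 14415 = 389215/27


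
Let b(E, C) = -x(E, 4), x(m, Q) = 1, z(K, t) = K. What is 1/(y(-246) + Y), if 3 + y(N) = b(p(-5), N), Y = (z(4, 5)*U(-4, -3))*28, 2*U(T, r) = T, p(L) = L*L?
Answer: -1/228 ≈ -0.0043860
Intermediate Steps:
p(L) = L**2
U(T, r) = T/2
Y = -224 (Y = (4*((1/2)*(-4)))*28 = (4*(-2))*28 = -8*28 = -224)
b(E, C) = -1 (b(E, C) = -1*1 = -1)
y(N) = -4 (y(N) = -3 - 1 = -4)
1/(y(-246) + Y) = 1/(-4 - 224) = 1/(-228) = -1/228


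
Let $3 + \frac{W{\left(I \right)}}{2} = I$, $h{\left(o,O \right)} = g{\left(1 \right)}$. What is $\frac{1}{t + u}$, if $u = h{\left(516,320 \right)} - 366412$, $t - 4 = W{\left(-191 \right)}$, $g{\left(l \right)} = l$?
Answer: $- \frac{1}{366795} \approx -2.7263 \cdot 10^{-6}$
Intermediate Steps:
$h{\left(o,O \right)} = 1$
$W{\left(I \right)} = -6 + 2 I$
$t = -384$ ($t = 4 + \left(-6 + 2 \left(-191\right)\right) = 4 - 388 = -384$)
$u = -366411$ ($u = 1 - 366412 = -366411$)
$\frac{1}{t + u} = \frac{1}{-384 - 366411} = \frac{1}{-366795} = - \frac{1}{366795}$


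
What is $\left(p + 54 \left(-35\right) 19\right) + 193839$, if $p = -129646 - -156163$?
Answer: $184446$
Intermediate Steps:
$p = 26517$ ($p = -129646 + 156163 = 26517$)
$\left(p + 54 \left(-35\right) 19\right) + 193839 = \left(26517 + 54 \left(-35\right) 19\right) + 193839 = \left(26517 - 35910\right) + 193839 = -9393 + 193839 = 184446$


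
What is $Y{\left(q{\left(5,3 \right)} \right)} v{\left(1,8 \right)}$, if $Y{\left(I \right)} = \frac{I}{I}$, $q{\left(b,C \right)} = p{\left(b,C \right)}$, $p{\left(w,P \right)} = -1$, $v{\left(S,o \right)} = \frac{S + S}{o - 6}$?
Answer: $1$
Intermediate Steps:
$v{\left(S,o \right)} = \frac{2 S}{-6 + o}$
$q{\left(b,C \right)} = -1$
$Y{\left(I \right)} = 1$
$Y{\left(q{\left(5,3 \right)} \right)} v{\left(1,8 \right)} = 1 \cdot 2 \cdot 1 \frac{1}{-6 + 8} = 1 \cdot 2 \cdot 1 \cdot \frac{1}{2} = 1 \cdot 1 = 1$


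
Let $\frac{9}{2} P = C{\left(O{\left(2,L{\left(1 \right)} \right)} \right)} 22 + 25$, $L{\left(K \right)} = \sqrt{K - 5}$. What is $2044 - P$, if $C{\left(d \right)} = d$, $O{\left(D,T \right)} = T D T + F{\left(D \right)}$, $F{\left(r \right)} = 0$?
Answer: $\frac{18698}{9} \approx 2077.6$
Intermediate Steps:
$L{\left(K \right)} = \sqrt{-5 + K}$
$O{\left(D,T \right)} = D T^{2}$ ($O{\left(D,T \right)} = T D T + 0 = D T T + 0 = D T^{2} + 0 = D T^{2}$)
$P = - \frac{302}{9}$ ($P = \frac{2 \left(2 \left(\sqrt{-5 + 1}\right)^{2} \cdot 22 + 25\right)}{9} = \frac{2 \left(2 \left(\sqrt{-4}\right)^{2} \cdot 22 + 25\right)}{9} = \frac{2 \left(2 \left(2 i\right)^{2} \cdot 22 + 25\right)}{9} = \frac{2 \left(2 \left(-4\right) 22 + 25\right)}{9} = \frac{2 \left(\left(-8\right) 22 + 25\right)}{9} = \frac{2 \left(-176 + 25\right)}{9} = \frac{2}{9} \left(-151\right) = - \frac{302}{9} \approx -33.556$)
$2044 - P = 2044 - - \frac{302}{9} = 2044 + \frac{302}{9} = \frac{18698}{9}$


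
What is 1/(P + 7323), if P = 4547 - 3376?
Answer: 1/8494 ≈ 0.00011773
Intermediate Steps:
P = 1171
1/(P + 7323) = 1/(1171 + 7323) = 1/8494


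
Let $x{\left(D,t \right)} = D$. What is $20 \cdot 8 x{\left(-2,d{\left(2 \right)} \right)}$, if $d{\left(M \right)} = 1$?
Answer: $-320$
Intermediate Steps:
$20 \cdot 8 x{\left(-2,d{\left(2 \right)} \right)} = 20 \cdot 8 \left(-2\right) = 160 \left(-2\right) = -320$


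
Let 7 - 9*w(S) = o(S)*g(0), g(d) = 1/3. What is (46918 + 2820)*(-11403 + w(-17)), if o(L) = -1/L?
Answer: -260309841298/459 ≈ -5.6712e+8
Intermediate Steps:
g(d) = ⅓
w(S) = 7/9 + 1/(27*S) (w(S) = 7/9 - (-1/S)/(9*3) = 7/9 - (-1)/(27*S) = 7/9 + 1/(27*S))
(46918 + 2820)*(-11403 + w(-17)) = (46918 + 2820)*(-11403 + (1/27)*(1 + 21*(-17))/(-17)) = 49738*(-11403 + (1/27)*(-1/17)*(1 - 357)) = 49738*(-11403 + (1/27)*(-1/17)*(-356)) = 49738*(-11403 + 356/459) = 49738*(-5233621/459) = -260309841298/459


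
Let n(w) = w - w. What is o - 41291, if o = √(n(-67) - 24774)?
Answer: -41291 + I*√24774 ≈ -41291.0 + 157.4*I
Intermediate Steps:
n(w) = 0
o = I*√24774 (o = √(0 - 24774) = √(-24774) = I*√24774 ≈ 157.4*I)
o - 41291 = I*√24774 - 41291 = -41291 + I*√24774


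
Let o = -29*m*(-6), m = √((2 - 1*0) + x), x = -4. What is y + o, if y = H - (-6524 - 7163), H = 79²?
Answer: 19928 + 174*I*√2 ≈ 19928.0 + 246.07*I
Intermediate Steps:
m = I*√2 (m = √((2 - 1*0) - 4) = √((2 + 0) - 4) = √(2 - 4) = √(-2) = I*√2 ≈ 1.4142*I)
H = 6241
o = 174*I*√2 (o = -29*I*√2*(-6) = 174*I*√2 ≈ 246.07*I)
y = 19928 (y = 6241 - (-6524 - 7163) = 6241 - 1*(-13687) = 6241 + 13687 = 19928)
y + o = 19928 + 174*I*√2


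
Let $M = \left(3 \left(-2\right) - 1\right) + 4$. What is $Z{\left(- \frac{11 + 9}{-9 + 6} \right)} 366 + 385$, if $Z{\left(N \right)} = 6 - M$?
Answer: $3679$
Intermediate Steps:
$M = -3$ ($M = \left(-6 - 1\right) + 4 = -7 + 4 = -3$)
$Z{\left(N \right)} = 9$ ($Z{\left(N \right)} = 6 - -3 = 6 + 3 = 9$)
$Z{\left(- \frac{11 + 9}{-9 + 6} \right)} 366 + 385 = 9 \cdot 366 + 385 = 3294 + 385 = 3679$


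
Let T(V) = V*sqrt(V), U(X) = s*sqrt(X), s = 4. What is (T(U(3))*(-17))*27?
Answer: -3672*3**(3/4) ≈ -8370.3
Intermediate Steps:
U(X) = 4*sqrt(X)
T(V) = V**(3/2)
(T(U(3))*(-17))*27 = ((4*sqrt(3))**(3/2)*(-17))*27 = ((8*3**(3/4))*(-17))*27 = -136*3**(3/4)*27 = -3672*3**(3/4)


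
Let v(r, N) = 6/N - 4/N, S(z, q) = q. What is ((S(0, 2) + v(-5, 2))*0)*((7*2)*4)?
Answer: 0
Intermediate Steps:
v(r, N) = 2/N
((S(0, 2) + v(-5, 2))*0)*((7*2)*4) = ((2 + 2/2)*0)*((7*2)*4) = ((2 + 2*(1/2))*0)*(14*4) = ((2 + 1)*0)*56 = (3*0)*56 = 0*56 = 0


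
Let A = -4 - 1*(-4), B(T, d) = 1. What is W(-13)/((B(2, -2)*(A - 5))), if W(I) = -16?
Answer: 16/5 ≈ 3.2000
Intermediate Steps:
A = 0 (A = -4 + 4 = 0)
W(-13)/((B(2, -2)*(A - 5))) = -16/(1*(0 - 5)) = -16/(1*(-5)) = -16/(-5) = -1/5*(-16) = 16/5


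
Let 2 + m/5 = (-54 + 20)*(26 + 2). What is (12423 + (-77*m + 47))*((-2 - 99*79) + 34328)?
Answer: 10065538800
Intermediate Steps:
m = -4770 (m = -10 + 5*((-54 + 20)*(26 + 2)) = -10 + 5*(-34*28) = -10 + 5*(-952) = -10 - 4760 = -4770)
(12423 + (-77*m + 47))*((-2 - 99*79) + 34328) = (12423 + (-77*(-4770) + 47))*((-2 - 99*79) + 34328) = (12423 + (367290 + 47))*((-2 - 7821) + 34328) = (12423 + 367337)*(-7823 + 34328) = 379760*26505 = 10065538800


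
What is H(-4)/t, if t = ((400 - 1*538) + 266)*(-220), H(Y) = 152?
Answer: -19/3520 ≈ -0.0053977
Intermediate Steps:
t = -28160 (t = ((400 - 538) + 266)*(-220) = (-138 + 266)*(-220) = 128*(-220) = -28160)
H(-4)/t = 152/(-28160) = 152*(-1/28160) = -19/3520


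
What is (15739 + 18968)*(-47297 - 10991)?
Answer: -2023001616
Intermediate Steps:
(15739 + 18968)*(-47297 - 10991) = 34707*(-58288) = -2023001616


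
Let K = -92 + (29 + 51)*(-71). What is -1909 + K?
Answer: -7681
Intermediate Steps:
K = -5772 (K = -92 + 80*(-71) = -92 - 5680 = -5772)
-1909 + K = -1909 - 5772 = -7681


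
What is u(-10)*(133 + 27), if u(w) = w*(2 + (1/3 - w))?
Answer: -59200/3 ≈ -19733.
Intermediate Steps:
u(w) = w*(7/3 - w) (u(w) = w*(2 + (⅓ - w)) = w*(7/3 - w))
u(-10)*(133 + 27) = ((⅓)*(-10)*(7 - 3*(-10)))*(133 + 27) = ((⅓)*(-10)*(7 + 30))*160 = ((⅓)*(-10)*37)*160 = -370/3*160 = -59200/3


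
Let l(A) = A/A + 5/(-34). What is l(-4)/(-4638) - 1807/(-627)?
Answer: 31659029/10985876 ≈ 2.8818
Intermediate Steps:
l(A) = 29/34 (l(A) = 1 + 5*(-1/34) = 1 - 5/34 = 29/34)
l(-4)/(-4638) - 1807/(-627) = (29/34)/(-4638) - 1807/(-627) = (29/34)*(-1/4638) - 1807*(-1/627) = -29/157692 + 1807/627 = 31659029/10985876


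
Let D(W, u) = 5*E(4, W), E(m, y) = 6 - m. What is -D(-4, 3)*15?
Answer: -150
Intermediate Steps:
D(W, u) = 10 (D(W, u) = 5*(6 - 1*4) = 5*(6 - 4) = 5*2 = 10)
-D(-4, 3)*15 = -1*10*15 = -10*15 = -150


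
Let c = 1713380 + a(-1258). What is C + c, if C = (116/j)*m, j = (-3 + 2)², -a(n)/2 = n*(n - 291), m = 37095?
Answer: 2119116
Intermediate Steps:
a(n) = -2*n*(-291 + n) (a(n) = -2*n*(n - 291) = -2*n*(-291 + n))
j = 1 (j = (-1)² = 1)
c = -2183904 (c = 1713380 + 2*(-1258)*(291 - 1*(-1258)) = 1713380 + 2*(-1258)*(291 + 1258) = 1713380 + 2*(-1258)*1549 = 1713380 - 3897284 = -2183904)
C = 4303020 (C = (116/1)*37095 = (116*1)*37095 = 116*37095 = 4303020)
C + c = 4303020 - 2183904 = 2119116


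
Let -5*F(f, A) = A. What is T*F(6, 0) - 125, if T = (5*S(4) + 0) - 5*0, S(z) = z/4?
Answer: -125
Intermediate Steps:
F(f, A) = -A/5
S(z) = z/4 (S(z) = z*(¼) = z/4)
T = 5 (T = (5*((¼)*4) + 0) - 5*0 = (5*1 + 0) + 0 = (5 + 0) + 0 = 5 + 0 = 5)
T*F(6, 0) - 125 = 5*(-⅕*0) - 125 = 5*0 - 125 = 0 - 125 = -125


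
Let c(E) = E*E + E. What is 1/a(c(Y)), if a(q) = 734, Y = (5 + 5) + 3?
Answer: 1/734 ≈ 0.0013624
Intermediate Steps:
Y = 13 (Y = 10 + 3 = 13)
c(E) = E + E² (c(E) = E² + E = E + E²)
1/a(c(Y)) = 1/734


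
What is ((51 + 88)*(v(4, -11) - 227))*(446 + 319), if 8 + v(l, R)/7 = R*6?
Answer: -79219575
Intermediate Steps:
v(l, R) = -56 + 42*R (v(l, R) = -56 + 7*(R*6) = -56 + 7*(6*R) = -56 + 42*R)
((51 + 88)*(v(4, -11) - 227))*(446 + 319) = ((51 + 88)*((-56 + 42*(-11)) - 227))*(446 + 319) = (139*((-56 - 462) - 227))*765 = (139*(-518 - 227))*765 = (139*(-745))*765 = -103555*765 = -79219575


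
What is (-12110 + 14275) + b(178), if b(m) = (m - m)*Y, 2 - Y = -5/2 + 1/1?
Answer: 2165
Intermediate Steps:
Y = 7/2 (Y = 2 - (-5/2 + 1/1) = 2 - (-5*½ + 1*1) = 2 - (-5/2 + 1) = 2 - 1*(-3/2) = 2 + 3/2 = 7/2 ≈ 3.5000)
b(m) = 0 (b(m) = (m - m)*(7/2) = 0*(7/2) = 0)
(-12110 + 14275) + b(178) = (-12110 + 14275) + 0 = 2165 + 0 = 2165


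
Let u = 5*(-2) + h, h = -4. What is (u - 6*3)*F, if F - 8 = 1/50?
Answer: -6416/25 ≈ -256.64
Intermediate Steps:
F = 401/50 (F = 8 + 1/50 = 401/50 ≈ 8.0200)
u = -14 (u = 5*(-2) - 4 = -10 - 4 = -14)
(u - 6*3)*F = (-14 - 6*3)*(401/50) = (-14 - 18)*(401/50) = -32*401/50 = -6416/25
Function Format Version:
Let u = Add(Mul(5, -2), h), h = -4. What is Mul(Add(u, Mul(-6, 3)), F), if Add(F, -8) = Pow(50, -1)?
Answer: Rational(-6416, 25) ≈ -256.64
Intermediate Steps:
F = Rational(401, 50) (F = Add(8, Pow(50, -1)) = Add(8, Rational(1, 50)) = Rational(401, 50) ≈ 8.0200)
u = -14 (u = Add(Mul(5, -2), -4) = Add(-10, -4) = -14)
Mul(Add(u, Mul(-6, 3)), F) = Mul(Add(-14, Mul(-6, 3)), Rational(401, 50)) = Mul(Add(-14, -18), Rational(401, 50)) = Mul(-32, Rational(401, 50)) = Rational(-6416, 25)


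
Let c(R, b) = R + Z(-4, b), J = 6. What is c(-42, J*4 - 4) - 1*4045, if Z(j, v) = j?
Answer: -4091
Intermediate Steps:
c(R, b) = -4 + R (c(R, b) = R - 4 = -4 + R)
c(-42, J*4 - 4) - 1*4045 = (-4 - 42) - 1*4045 = -46 - 4045 = -4091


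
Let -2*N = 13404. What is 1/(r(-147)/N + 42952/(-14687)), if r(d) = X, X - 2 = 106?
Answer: -16405379/48241750 ≈ -0.34007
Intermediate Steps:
X = 108 (X = 2 + 106 = 108)
r(d) = 108
N = -6702 (N = -½*13404 = -6702)
1/(r(-147)/N + 42952/(-14687)) = 1/(108/(-6702) + 42952/(-14687)) = 1/(108*(-1/6702) + 42952*(-1/14687)) = 1/(-18/1117 - 42952/14687) = 1/(-48241750/16405379) = -16405379/48241750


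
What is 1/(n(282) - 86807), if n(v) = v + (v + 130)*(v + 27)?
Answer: 1/40783 ≈ 2.4520e-5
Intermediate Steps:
n(v) = v + (27 + v)*(130 + v) (n(v) = v + (130 + v)*(27 + v) = v + (27 + v)*(130 + v))
1/(n(282) - 86807) = 1/((3510 + 282**2 + 158*282) - 86807) = 1/((3510 + 79524 + 44556) - 86807) = 1/(127590 - 86807) = 1/40783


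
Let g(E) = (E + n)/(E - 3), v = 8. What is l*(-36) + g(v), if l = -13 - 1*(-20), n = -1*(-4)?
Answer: -1248/5 ≈ -249.60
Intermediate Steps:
n = 4
g(E) = (4 + E)/(-3 + E) (g(E) = (E + 4)/(E - 3) = (4 + E)/(-3 + E))
l = 7 (l = -13 + 20 = 7)
l*(-36) + g(v) = 7*(-36) + (4 + 8)/(-3 + 8) = -252 + 12/5 = -1248/5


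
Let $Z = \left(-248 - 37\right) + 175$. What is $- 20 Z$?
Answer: $2200$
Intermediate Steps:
$Z = -110$ ($Z = -285 + 175 = -110$)
$- 20 Z = \left(-20\right) \left(-110\right) = 2200$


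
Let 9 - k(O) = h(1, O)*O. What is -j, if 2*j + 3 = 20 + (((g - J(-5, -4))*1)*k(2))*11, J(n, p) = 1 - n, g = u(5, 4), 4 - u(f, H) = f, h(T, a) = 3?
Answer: 107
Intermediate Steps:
u(f, H) = 4 - f
k(O) = 9 - 3*O
g = -1 (g = 4 - 1*5 = 4 - 5 = -1)
j = -107 (j = -3/2 + (20 + (((-1 - (1 - 1*(-5)))*1)*(9 - 3*2))*11)/2 = -3/2 + (20 + (((-1 - (1 + 5))*1)*(9 - 6))*11)/2 = -3/2 + (20 + (((-1 - 1*6)*1)*3)*11)/2 = -3/2 + (20 + (((-1 - 6)*1)*3)*11)/2 = -3/2 + (20 + (-7*1*3)*11)/2 = -3/2 + (20 - 7*3*11)/2 = -3/2 + (20 - 21*11)/2 = -3/2 + (20 - 231)/2 = -3/2 + (½)*(-211) = -3/2 - 211/2 = -107)
-j = -1*(-107) = 107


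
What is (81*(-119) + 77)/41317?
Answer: -9562/41317 ≈ -0.23143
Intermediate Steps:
(81*(-119) + 77)/41317 = (-9639 + 77)*(1/41317) = -9562*1/41317 = -9562/41317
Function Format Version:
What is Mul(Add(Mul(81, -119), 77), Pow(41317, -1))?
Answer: Rational(-9562, 41317) ≈ -0.23143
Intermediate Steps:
Mul(Add(Mul(81, -119), 77), Pow(41317, -1)) = Mul(Add(-9639, 77), Rational(1, 41317)) = Mul(-9562, Rational(1, 41317)) = Rational(-9562, 41317)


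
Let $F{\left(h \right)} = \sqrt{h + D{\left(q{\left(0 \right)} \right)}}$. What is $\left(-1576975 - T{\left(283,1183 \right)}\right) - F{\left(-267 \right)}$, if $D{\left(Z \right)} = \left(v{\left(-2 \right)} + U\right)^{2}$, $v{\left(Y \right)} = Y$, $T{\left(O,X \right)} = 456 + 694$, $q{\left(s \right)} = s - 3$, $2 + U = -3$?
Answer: $-1578125 - i \sqrt{218} \approx -1.5781 \cdot 10^{6} - 14.765 i$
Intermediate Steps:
$U = -5$ ($U = -2 - 3 = -5$)
$q{\left(s \right)} = -3 + s$ ($q{\left(s \right)} = s - 3 = -3 + s$)
$T{\left(O,X \right)} = 1150$
$D{\left(Z \right)} = 49$ ($D{\left(Z \right)} = \left(-2 - 5\right)^{2} = \left(-7\right)^{2} = 49$)
$F{\left(h \right)} = \sqrt{49 + h}$ ($F{\left(h \right)} = \sqrt{h + 49} = \sqrt{49 + h}$)
$\left(-1576975 - T{\left(283,1183 \right)}\right) - F{\left(-267 \right)} = \left(-1576975 - 1150\right) - \sqrt{49 - 267} = \left(-1576975 - 1150\right) - \sqrt{-218} = -1578125 - i \sqrt{218}$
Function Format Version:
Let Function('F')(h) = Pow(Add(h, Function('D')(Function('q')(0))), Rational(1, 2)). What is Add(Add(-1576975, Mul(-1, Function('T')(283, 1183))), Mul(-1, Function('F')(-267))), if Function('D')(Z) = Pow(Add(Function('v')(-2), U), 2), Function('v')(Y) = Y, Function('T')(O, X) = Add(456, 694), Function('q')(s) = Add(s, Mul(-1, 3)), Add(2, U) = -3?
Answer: Add(-1578125, Mul(-1, I, Pow(218, Rational(1, 2)))) ≈ Add(-1.5781e+6, Mul(-14.765, I))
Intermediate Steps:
U = -5 (U = Add(-2, -3) = -5)
Function('q')(s) = Add(-3, s) (Function('q')(s) = Add(s, -3) = Add(-3, s))
Function('T')(O, X) = 1150
Function('D')(Z) = 49 (Function('D')(Z) = Pow(Add(-2, -5), 2) = Pow(-7, 2) = 49)
Function('F')(h) = Pow(Add(49, h), Rational(1, 2)) (Function('F')(h) = Pow(Add(h, 49), Rational(1, 2)) = Pow(Add(49, h), Rational(1, 2)))
Add(Add(-1576975, Mul(-1, Function('T')(283, 1183))), Mul(-1, Function('F')(-267))) = Add(Add(-1576975, Mul(-1, 1150)), Mul(-1, Pow(Add(49, -267), Rational(1, 2)))) = Add(Add(-1576975, -1150), Mul(-1, Pow(-218, Rational(1, 2)))) = Add(-1578125, Mul(-1, Mul(I, Pow(218, Rational(1, 2))))) = Add(-1578125, Mul(-1, I, Pow(218, Rational(1, 2))))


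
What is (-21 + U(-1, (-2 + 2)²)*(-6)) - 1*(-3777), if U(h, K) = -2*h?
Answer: 3744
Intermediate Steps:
(-21 + U(-1, (-2 + 2)²)*(-6)) - 1*(-3777) = (-21 - 2*(-1)*(-6)) - 1*(-3777) = (-21 + 2*(-6)) + 3777 = (-21 - 12) + 3777 = -33 + 3777 = 3744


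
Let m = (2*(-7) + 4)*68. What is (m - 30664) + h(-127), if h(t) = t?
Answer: -31471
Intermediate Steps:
m = -680 (m = (-14 + 4)*68 = -10*68 = -680)
(m - 30664) + h(-127) = (-680 - 30664) - 127 = -31344 - 127 = -31471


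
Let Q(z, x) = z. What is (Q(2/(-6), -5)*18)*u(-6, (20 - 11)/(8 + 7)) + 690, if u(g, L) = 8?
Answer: 642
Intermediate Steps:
(Q(2/(-6), -5)*18)*u(-6, (20 - 11)/(8 + 7)) + 690 = ((2/(-6))*18)*8 + 690 = ((2*(-⅙))*18)*8 + 690 = -⅓*18*8 + 690 = -6*8 + 690 = -48 + 690 = 642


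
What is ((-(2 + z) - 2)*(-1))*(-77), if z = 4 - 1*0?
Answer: -616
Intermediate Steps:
z = 4 (z = 4 + 0 = 4)
((-(2 + z) - 2)*(-1))*(-77) = ((-(2 + 4) - 2)*(-1))*(-77) = ((-1*6 - 2)*(-1))*(-77) = ((-6 - 2)*(-1))*(-77) = -8*(-1)*(-77) = 8*(-77) = -616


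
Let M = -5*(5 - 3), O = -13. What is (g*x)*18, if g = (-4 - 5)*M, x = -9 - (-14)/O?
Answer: -212220/13 ≈ -16325.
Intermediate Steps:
M = -10 (M = -5*2 = -10)
x = -131/13 (x = -9 - (-14)/(-13) = -9 - (-14)*(-1)/13 = -9 - 1*14/13 = -9 - 14/13 = -131/13 ≈ -10.077)
g = 90 (g = (-4 - 5)*(-10) = -9*(-10) = 90)
(g*x)*18 = (90*(-131/13))*18 = -11790/13*18 = -212220/13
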